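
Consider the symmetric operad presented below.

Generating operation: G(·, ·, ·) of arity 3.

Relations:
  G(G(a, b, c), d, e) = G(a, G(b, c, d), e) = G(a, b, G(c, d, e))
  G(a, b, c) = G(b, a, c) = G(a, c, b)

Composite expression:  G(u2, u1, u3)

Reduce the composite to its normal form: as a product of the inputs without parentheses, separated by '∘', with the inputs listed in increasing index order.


u1 ∘ u2 ∘ u3

Reordering under G is free, so list the u-inputs canonically.
G(u2, u1, u3) unparenthesizes to u2 ∘ u1 ∘ u3
the factors in increasing index order: u1 ∘ u2 ∘ u3


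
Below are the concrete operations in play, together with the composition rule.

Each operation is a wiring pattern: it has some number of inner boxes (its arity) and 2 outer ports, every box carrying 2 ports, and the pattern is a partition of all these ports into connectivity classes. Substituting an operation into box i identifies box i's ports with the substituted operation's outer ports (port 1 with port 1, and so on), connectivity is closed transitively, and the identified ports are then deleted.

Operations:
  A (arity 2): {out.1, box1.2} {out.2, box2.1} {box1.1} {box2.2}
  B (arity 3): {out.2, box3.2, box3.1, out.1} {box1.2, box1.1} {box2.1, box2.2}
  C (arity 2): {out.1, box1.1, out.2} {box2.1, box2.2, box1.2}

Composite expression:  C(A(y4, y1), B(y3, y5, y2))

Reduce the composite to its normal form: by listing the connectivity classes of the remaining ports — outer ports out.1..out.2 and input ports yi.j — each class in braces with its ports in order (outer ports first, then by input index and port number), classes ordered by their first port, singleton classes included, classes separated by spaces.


Treat the ports identified at C as solder joints: merge, then drop.
through A, on inputs (y4, y1): {out.1, y4.2} {out.2, y1.1} {y1.2} {y4.1} (out.j = stage outer ports)
through B, on inputs (y3, y5, y2): {out.1, out.2, y2.1, y2.2} {y3.1, y3.2} {y5.1, y5.2} (out.j = stage outer ports)
through C, on inputs (y4, y1, y3, y5, y2): {out.1, out.2, y4.2} {y1.1, y2.1, y2.2} {y1.2} {y3.1, y3.2} {y4.1} {y5.1, y5.2} (out.j = stage outer ports)

{out.1, out.2, y4.2} {y1.1, y2.1, y2.2} {y1.2} {y3.1, y3.2} {y4.1} {y5.1, y5.2}


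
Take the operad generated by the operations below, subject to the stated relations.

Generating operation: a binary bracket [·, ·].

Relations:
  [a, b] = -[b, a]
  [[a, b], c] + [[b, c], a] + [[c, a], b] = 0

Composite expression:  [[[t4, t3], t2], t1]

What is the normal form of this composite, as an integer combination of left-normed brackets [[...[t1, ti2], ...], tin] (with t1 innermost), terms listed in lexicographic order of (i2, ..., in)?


-[[[t1, t2], t3], t4] + [[[t1, t2], t4], t3] + [[[t1, t3], t4], t2] - [[[t1, t4], t3], t2]

Left-normed coefficients sit on the t1-initial expansion words.
Composite bracket: [[[t4, t3], t2], t1]
The bracket unfolds into 8 signed words via [a, b] = ab - ba (2^3 = 8).
Keep just the words that open with t1:
  the word t1t2t3t4 carries sign -1 and contributes -[[[t1, t2], t3], t4]
  the word t1t2t4t3 carries sign +1 and contributes +[[[t1, t2], t4], t3]
  the word t1t3t4t2 carries sign +1 and contributes +[[[t1, t3], t4], t2]
  the word t1t4t3t2 carries sign -1 and contributes -[[[t1, t4], t3], t2]


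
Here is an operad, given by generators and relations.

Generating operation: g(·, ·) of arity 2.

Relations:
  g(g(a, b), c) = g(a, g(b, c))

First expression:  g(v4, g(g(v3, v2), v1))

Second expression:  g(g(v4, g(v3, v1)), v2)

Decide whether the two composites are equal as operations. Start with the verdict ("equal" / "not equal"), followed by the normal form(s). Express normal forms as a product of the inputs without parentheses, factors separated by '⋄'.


not equal: they reduce to v4 ⋄ v3 ⋄ v2 ⋄ v1 and v4 ⋄ v3 ⋄ v1 ⋄ v2

The first composite normalizes to v4 ⋄ v3 ⋄ v2 ⋄ v1
The second composite normalizes to v4 ⋄ v3 ⋄ v1 ⋄ v2
The forms do not match — not equal.


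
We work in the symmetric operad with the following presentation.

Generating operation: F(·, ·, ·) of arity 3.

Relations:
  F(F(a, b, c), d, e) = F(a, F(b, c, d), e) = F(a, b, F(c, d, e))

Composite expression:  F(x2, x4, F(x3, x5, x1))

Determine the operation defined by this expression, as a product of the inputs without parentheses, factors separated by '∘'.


x2 ∘ x4 ∘ x3 ∘ x5 ∘ x1

Every regrouping of F is equal, so read the x-inputs in written order.
F(x3, x5, x1) collapses to x3 ∘ x5 ∘ x1
F(x2, x4, F(x3, x5, x1)) collapses to x2 ∘ x4 ∘ x3 ∘ x5 ∘ x1


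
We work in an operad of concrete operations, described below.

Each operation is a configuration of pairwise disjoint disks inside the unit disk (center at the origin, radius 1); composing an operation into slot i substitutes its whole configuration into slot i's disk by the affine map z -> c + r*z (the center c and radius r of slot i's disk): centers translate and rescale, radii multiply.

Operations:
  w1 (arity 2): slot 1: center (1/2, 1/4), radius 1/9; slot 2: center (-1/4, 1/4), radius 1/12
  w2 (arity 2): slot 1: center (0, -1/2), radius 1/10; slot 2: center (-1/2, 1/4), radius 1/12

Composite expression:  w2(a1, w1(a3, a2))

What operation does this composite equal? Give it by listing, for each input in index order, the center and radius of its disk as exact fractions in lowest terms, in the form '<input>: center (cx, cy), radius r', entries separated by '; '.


Affine substitution under w2: radii multiply and a-centers shift.
input a1: composing its 1 substitution step yields center (0, -1/2), radius 1/10
input a3: composing its 2 substitution steps yields center (-11/24, 13/48), radius 1/108
input a2: composing its 2 substitution steps yields center (-25/48, 13/48), radius 1/144

a1: center (0, -1/2), radius 1/10; a2: center (-25/48, 13/48), radius 1/144; a3: center (-11/24, 13/48), radius 1/108


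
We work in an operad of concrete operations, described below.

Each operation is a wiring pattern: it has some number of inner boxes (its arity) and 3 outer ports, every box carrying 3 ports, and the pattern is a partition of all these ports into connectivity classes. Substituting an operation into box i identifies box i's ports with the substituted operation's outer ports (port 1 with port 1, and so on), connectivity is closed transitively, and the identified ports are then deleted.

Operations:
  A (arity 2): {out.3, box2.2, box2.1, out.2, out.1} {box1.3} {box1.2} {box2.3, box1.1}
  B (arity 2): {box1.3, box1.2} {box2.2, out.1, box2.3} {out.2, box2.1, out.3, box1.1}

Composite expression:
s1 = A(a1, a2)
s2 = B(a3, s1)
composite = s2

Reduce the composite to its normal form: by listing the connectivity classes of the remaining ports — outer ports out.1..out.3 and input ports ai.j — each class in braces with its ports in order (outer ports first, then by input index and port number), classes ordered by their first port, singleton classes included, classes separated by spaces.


{out.1, out.2, out.3, a2.1, a2.2, a3.1} {a1.1, a2.3} {a1.2} {a1.3} {a3.2, a3.3}

Two ports join when wires chain via B-identified ports.
the subtree at A composes to {out.1, out.2, out.3, a2.1, a2.2} {a1.1, a2.3} {a1.2} {a1.3} on (a1, a2); out.j = own outer ports
the subtree at B composes to {out.1, out.2, out.3, a2.1, a2.2, a3.1} {a1.1, a2.3} {a1.2} {a1.3} {a3.2, a3.3} on (a3, a1, a2); out.j = own outer ports


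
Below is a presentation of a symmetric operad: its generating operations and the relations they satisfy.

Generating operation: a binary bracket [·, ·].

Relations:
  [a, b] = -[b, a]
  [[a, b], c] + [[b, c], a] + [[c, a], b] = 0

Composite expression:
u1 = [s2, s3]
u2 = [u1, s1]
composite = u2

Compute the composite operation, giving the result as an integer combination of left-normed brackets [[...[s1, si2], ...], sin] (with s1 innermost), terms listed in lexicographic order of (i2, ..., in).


-[[s1, s2], s3] + [[s1, s3], s2]

Skip Jacobi rewriting: expand, keep s1-initial words, read off terms.
Composite bracket: [[s2, s3], s1]
Under [a, b] = ab - ba we get 4 signed associative words (2^2 = 4).
Words beginning with s1 determine it all:
  from s1s2s3, sign -1: term -[[s1, s2], s3]
  from s1s3s2, sign +1: term +[[s1, s3], s2]


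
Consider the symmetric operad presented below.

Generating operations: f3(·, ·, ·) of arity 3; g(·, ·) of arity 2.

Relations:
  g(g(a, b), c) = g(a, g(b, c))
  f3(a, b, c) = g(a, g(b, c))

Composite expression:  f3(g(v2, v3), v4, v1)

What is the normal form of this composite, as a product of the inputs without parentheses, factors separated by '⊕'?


Associativity of f3 dissolves the nesting; only the v-input order survives.
g(v2, v3) linearizes to v2 ⊕ v3
f3(g(v2, v3), v4, v1) linearizes to v2 ⊕ v3 ⊕ v4 ⊕ v1

v2 ⊕ v3 ⊕ v4 ⊕ v1


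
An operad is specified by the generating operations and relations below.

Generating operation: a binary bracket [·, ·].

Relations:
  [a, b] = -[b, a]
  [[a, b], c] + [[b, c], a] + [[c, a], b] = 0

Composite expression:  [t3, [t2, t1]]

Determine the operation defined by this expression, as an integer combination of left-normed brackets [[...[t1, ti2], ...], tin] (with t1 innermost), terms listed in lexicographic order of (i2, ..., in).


[[t1, t2], t3]

Expand each bracket as ab - ba; the t1-initial words give the coefficients.
Composite bracket: [t3, [t2, t1]]
Under [a, b] = ab - ba we get 4 signed associative words (2^2 = 4).
Coefficients come from the t1-initial words:
  t1t2t3 (sign +1) contributes +[[t1, t2], t3]


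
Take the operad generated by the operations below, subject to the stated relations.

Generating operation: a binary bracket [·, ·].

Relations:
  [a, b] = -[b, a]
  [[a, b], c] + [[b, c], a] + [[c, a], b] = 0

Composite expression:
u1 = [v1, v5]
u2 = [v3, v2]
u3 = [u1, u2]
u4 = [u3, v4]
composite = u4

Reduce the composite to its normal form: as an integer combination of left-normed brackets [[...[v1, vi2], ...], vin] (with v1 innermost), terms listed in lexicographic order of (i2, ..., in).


-[[[[v1, v5], v2], v3], v4] + [[[[v1, v5], v3], v2], v4]

A multilinear Lie element is pinned by v1-initial words (v1 innermost).
Composite bracket: [[[v1, v5], [v3, v2]], v4]
Full expansion: 16 signed words from ab - ba (2^4 = 16).
The v1-initial words carry the normal form:
  word v1v5v2v3v4 has sign -1, contributing -[[[[v1, v5], v2], v3], v4]
  word v1v5v3v2v4 has sign +1, contributing +[[[[v1, v5], v3], v2], v4]


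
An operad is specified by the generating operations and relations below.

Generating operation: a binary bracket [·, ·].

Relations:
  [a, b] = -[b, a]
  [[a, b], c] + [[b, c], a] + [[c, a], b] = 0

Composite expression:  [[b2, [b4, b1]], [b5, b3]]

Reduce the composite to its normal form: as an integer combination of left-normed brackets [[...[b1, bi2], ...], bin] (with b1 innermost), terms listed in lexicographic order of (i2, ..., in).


A multilinear Lie element is pinned by b1-initial words (b1 innermost).
Composite bracket: [[b2, [b4, b1]], [b5, b3]]
The bracket unfolds into 16 signed words via [a, b] = ab - ba (2^4 = 16).
Only words starting with b1 matter:
  the word b1b4b2b3b5 carries sign -1 and contributes -[[[[b1, b4], b2], b3], b5]
  the word b1b4b2b5b3 carries sign +1 and contributes +[[[[b1, b4], b2], b5], b3]

-[[[[b1, b4], b2], b3], b5] + [[[[b1, b4], b2], b5], b3]


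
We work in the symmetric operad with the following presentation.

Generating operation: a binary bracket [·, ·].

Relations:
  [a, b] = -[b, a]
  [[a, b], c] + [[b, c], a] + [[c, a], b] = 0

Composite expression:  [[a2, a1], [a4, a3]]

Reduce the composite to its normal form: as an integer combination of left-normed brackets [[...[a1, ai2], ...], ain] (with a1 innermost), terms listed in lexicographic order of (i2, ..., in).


[[[a1, a2], a3], a4] - [[[a1, a2], a4], a3]


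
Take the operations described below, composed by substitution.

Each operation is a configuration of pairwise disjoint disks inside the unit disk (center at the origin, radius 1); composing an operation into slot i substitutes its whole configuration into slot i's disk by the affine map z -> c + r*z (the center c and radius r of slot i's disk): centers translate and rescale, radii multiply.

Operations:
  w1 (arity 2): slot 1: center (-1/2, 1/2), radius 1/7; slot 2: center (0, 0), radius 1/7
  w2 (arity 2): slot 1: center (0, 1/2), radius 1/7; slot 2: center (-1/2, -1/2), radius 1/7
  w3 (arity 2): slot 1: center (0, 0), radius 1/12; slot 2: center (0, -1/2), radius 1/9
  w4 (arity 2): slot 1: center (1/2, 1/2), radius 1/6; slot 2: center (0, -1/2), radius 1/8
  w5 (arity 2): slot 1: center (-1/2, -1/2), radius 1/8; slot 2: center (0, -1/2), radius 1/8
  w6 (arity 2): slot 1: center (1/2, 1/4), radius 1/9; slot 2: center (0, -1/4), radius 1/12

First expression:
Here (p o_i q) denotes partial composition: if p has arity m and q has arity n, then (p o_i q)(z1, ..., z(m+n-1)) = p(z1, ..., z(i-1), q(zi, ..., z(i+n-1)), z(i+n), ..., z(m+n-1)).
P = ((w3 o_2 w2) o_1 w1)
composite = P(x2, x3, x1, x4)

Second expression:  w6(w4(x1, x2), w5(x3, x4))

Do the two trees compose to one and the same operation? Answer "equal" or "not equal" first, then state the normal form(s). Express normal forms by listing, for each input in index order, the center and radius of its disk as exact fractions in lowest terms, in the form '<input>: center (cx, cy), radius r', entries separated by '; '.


not equal; the first gives x1: center (0, -4/9), radius 1/63; x2: center (-1/24, 1/24), radius 1/84; x3: center (0, 0), radius 1/84; x4: center (-1/18, -5/9), radius 1/63 and the second x1: center (5/9, 11/36), radius 1/54; x2: center (1/2, 7/36), radius 1/72; x3: center (-1/24, -7/24), radius 1/96; x4: center (0, -7/24), radius 1/96

The first expression, normalized: x1: center (0, -4/9), radius 1/63; x2: center (-1/24, 1/24), radius 1/84; x3: center (0, 0), radius 1/84; x4: center (-1/18, -5/9), radius 1/63
The second expression, normalized: x1: center (5/9, 11/36), radius 1/54; x2: center (1/2, 7/36), radius 1/72; x3: center (-1/24, -7/24), radius 1/96; x4: center (0, -7/24), radius 1/96
The normal forms differ: not equal.


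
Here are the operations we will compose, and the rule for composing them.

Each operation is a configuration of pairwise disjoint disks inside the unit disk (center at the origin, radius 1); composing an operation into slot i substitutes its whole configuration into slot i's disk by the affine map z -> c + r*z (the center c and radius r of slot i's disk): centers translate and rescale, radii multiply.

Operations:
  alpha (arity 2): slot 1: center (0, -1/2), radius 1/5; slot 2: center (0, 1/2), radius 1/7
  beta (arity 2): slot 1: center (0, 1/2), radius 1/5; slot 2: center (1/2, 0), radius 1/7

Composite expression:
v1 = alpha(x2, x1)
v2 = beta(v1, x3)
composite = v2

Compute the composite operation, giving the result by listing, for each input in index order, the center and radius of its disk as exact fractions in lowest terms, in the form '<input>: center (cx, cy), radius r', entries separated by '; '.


x1: center (0, 3/5), radius 1/35; x2: center (0, 2/5), radius 1/25; x3: center (1/2, 0), radius 1/7

Only the slot chain above each x matters under beta; compose those maps.
input x2: applying the 2 nested substitutions gives center (0, 2/5), radius 1/25
input x1: applying the 2 nested substitutions gives center (0, 3/5), radius 1/35
input x3: applying the 1 nested substitution gives center (1/2, 0), radius 1/7


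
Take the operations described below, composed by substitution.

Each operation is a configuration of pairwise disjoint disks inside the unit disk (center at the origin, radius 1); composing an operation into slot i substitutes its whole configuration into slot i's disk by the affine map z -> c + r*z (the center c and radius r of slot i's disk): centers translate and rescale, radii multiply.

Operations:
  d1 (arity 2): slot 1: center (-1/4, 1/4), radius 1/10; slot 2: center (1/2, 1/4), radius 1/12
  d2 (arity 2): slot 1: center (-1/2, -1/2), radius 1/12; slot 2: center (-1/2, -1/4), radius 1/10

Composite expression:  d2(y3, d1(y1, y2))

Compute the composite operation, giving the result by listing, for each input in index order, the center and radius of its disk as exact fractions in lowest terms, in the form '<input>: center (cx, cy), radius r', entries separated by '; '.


y1: center (-21/40, -9/40), radius 1/100; y2: center (-9/20, -9/40), radius 1/120; y3: center (-1/2, -1/2), radius 1/12

Follow each y-input down from d2: c' goes to c + r*c', radius to r*r'.
input y3: composing its 1 substitution step yields center (-1/2, -1/2), radius 1/12
input y1: composing its 2 substitution steps yields center (-21/40, -9/40), radius 1/100
input y2: composing its 2 substitution steps yields center (-9/20, -9/40), radius 1/120


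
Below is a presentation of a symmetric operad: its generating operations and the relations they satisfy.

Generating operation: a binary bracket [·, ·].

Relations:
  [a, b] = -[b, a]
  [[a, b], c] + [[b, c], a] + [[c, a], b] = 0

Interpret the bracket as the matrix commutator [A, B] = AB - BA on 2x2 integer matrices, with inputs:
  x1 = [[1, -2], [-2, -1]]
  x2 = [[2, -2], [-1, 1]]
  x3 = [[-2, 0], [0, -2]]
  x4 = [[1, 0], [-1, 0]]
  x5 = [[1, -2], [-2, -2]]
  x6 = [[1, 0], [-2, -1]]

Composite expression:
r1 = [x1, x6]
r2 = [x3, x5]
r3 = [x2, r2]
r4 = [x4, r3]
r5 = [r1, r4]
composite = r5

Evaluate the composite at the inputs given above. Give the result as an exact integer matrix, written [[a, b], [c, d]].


[x1, x6] = [[4, 4], [0, -4]]
[x3, x5] = [[0, 0], [0, 0]]
[x2, [x3, x5]] = [[0, 0], [0, 0]]
[x4, [x2, [x3, x5]]] = [[0, 0], [0, 0]]
[[x1, x6], [x4, [x2, [x3, x5]]]] = [[0, 0], [0, 0]]

[[0, 0], [0, 0]]


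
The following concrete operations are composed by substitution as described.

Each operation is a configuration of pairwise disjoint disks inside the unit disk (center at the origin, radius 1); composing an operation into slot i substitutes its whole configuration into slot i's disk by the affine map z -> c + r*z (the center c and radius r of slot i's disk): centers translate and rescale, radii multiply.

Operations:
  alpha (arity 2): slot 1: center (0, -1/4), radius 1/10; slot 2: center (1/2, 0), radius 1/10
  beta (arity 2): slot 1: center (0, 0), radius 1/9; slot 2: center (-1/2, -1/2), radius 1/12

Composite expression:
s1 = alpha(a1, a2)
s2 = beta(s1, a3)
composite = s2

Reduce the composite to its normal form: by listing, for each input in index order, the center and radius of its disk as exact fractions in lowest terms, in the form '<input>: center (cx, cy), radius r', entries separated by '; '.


Affine substitution under beta: radii multiply and a-centers shift.
tracing a1 down its 2-map path: center (0, -1/36), radius 1/90
tracing a2 down its 2-map path: center (1/18, 0), radius 1/90
tracing a3 down its 1-map path: center (-1/2, -1/2), radius 1/12

a1: center (0, -1/36), radius 1/90; a2: center (1/18, 0), radius 1/90; a3: center (-1/2, -1/2), radius 1/12


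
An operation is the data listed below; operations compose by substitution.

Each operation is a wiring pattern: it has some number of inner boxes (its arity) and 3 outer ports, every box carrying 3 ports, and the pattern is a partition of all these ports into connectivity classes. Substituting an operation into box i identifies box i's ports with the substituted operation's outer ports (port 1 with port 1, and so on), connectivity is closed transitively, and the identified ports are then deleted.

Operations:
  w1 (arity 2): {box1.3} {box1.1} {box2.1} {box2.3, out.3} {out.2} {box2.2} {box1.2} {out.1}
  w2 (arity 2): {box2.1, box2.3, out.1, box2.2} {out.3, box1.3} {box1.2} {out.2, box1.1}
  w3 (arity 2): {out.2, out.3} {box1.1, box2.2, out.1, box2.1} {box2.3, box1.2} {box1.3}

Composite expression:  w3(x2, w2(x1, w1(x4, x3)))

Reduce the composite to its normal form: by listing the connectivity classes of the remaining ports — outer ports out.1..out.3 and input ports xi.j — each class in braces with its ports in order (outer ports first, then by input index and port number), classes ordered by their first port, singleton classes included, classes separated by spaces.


Connectivity passes through glued w3-boundaries; trace each wire chain.
composing w1 on (x4, x3), with out.j its own outer ports: {out.1} {out.2} {out.3, x3.3} {x3.1} {x3.2} {x4.1} {x4.2} {x4.3}
composing w2 on (x1, x4, x3), with out.j its own outer ports: {out.1, x3.3} {out.2, x1.1} {out.3, x1.3} {x1.2} {x3.1} {x3.2} {x4.1} {x4.2} {x4.3}
composing w3 on (x2, x1, x4, x3), with out.j its own outer ports: {out.1, x1.1, x2.1, x3.3} {out.2, out.3} {x1.2} {x1.3, x2.2} {x2.3} {x3.1} {x3.2} {x4.1} {x4.2} {x4.3}

{out.1, x1.1, x2.1, x3.3} {out.2, out.3} {x1.2} {x1.3, x2.2} {x2.3} {x3.1} {x3.2} {x4.1} {x4.2} {x4.3}


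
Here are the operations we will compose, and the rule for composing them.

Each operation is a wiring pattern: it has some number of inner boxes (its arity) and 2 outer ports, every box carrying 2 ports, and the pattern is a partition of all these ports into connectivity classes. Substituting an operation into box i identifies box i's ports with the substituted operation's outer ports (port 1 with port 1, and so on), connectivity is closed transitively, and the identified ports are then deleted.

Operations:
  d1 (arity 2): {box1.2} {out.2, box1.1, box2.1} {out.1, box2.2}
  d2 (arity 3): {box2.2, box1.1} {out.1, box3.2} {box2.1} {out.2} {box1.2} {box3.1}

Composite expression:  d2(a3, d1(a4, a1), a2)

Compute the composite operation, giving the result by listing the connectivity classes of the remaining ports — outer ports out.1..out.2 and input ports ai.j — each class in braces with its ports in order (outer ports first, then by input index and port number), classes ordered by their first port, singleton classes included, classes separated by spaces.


{out.1, a2.2} {out.2} {a1.1, a3.1, a4.1} {a1.2} {a2.1} {a3.2} {a4.2}

After gluing at d2, chains via deleted ports link the a-ports.
stage d1: inputs (a4, a1), connectivity {out.1, a1.2} {out.2, a1.1, a4.1} {a4.2}, out.j its boundary
stage d2: inputs (a3, a4, a1, a2), connectivity {out.1, a2.2} {out.2} {a1.1, a3.1, a4.1} {a1.2} {a2.1} {a3.2} {a4.2}, out.j its boundary


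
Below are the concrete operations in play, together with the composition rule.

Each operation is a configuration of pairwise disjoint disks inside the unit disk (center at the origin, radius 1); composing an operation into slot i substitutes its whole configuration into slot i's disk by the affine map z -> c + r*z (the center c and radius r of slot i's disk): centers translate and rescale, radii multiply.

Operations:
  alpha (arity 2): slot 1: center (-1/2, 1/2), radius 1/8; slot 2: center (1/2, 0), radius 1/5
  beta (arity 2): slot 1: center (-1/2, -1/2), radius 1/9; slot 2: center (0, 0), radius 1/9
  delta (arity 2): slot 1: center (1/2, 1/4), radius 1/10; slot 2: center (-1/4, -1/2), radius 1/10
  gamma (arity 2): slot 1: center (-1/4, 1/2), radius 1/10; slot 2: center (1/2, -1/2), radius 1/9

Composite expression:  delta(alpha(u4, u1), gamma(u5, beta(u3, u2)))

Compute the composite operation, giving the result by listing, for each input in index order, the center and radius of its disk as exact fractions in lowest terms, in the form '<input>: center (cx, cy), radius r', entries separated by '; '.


Follow each u-input down from delta: c' goes to c + r*c', radius to r*r'.
tracing u4 down its 2-map path: center (9/20, 3/10), radius 1/80
tracing u1 down its 2-map path: center (11/20, 1/4), radius 1/50
tracing u5 down its 2-map path: center (-11/40, -9/20), radius 1/100
tracing u3 down its 3-map path: center (-37/180, -5/9), radius 1/810
tracing u2 down its 3-map path: center (-1/5, -11/20), radius 1/810

u1: center (11/20, 1/4), radius 1/50; u2: center (-1/5, -11/20), radius 1/810; u3: center (-37/180, -5/9), radius 1/810; u4: center (9/20, 3/10), radius 1/80; u5: center (-11/40, -9/20), radius 1/100


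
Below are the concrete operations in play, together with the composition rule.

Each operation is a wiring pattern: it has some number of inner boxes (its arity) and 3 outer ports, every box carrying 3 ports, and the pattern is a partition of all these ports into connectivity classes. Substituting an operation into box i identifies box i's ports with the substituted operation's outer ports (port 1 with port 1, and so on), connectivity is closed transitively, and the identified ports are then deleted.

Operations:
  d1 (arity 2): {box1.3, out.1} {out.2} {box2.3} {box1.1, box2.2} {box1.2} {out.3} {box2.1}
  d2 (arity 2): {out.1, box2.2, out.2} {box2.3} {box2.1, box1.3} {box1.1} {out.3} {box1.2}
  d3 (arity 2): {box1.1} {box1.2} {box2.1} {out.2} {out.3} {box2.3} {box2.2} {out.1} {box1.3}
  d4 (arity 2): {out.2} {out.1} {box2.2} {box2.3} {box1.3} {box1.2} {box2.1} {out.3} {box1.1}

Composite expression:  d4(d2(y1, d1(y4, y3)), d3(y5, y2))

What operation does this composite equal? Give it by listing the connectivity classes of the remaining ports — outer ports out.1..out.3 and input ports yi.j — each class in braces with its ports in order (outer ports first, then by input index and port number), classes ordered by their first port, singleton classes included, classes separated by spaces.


{out.1} {out.2} {out.3} {y1.1} {y1.2} {y1.3, y4.3} {y2.1} {y2.2} {y2.3} {y3.1} {y3.2, y4.1} {y3.3} {y4.2} {y5.1} {y5.2} {y5.3}

Reachability decides: close wires over d4-identified ports.
the subtree at d1 composes to {out.1, y4.3} {out.2} {out.3} {y3.1} {y3.2, y4.1} {y3.3} {y4.2} on (y4, y3); out.j = own outer ports
the subtree at d2 composes to {out.1, out.2} {out.3} {y1.1} {y1.2} {y1.3, y4.3} {y3.1} {y3.2, y4.1} {y3.3} {y4.2} on (y1, y4, y3); out.j = own outer ports
the subtree at d3 composes to {out.1} {out.2} {out.3} {y2.1} {y2.2} {y2.3} {y5.1} {y5.2} {y5.3} on (y5, y2); out.j = own outer ports
the subtree at d4 composes to {out.1} {out.2} {out.3} {y1.1} {y1.2} {y1.3, y4.3} {y2.1} {y2.2} {y2.3} {y3.1} {y3.2, y4.1} {y3.3} {y4.2} {y5.1} {y5.2} {y5.3} on (y1, y4, y3, y5, y2); out.j = own outer ports


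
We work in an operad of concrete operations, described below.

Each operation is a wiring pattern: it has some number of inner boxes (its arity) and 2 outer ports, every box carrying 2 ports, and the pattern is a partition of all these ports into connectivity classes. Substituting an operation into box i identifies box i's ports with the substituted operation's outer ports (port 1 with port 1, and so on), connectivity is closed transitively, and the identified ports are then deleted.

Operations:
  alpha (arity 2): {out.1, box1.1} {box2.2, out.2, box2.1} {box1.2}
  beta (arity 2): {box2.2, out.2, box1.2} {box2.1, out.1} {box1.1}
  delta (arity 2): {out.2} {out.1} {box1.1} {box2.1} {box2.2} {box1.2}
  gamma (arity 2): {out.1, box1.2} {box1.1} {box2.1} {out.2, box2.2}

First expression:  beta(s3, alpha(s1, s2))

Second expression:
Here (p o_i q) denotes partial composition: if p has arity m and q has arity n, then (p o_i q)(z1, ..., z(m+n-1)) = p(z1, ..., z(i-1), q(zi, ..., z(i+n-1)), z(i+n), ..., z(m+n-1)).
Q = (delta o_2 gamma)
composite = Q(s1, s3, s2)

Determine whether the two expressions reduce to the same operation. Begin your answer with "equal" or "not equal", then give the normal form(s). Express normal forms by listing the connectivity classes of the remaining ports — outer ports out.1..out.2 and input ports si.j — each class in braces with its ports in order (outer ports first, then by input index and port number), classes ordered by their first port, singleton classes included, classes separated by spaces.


not equal — first {out.1, s1.1} {out.2, s2.1, s2.2, s3.2} {s1.2} {s3.1}, second {out.1} {out.2} {s1.1} {s1.2} {s2.1} {s2.2} {s3.1} {s3.2}

Reducing the first expression gives {out.1, s1.1} {out.2, s2.1, s2.2, s3.2} {s1.2} {s3.1}
Reducing the second expression gives {out.1} {out.2} {s1.1} {s1.2} {s2.1} {s2.2} {s3.1} {s3.2}
They disagree, so not equal.


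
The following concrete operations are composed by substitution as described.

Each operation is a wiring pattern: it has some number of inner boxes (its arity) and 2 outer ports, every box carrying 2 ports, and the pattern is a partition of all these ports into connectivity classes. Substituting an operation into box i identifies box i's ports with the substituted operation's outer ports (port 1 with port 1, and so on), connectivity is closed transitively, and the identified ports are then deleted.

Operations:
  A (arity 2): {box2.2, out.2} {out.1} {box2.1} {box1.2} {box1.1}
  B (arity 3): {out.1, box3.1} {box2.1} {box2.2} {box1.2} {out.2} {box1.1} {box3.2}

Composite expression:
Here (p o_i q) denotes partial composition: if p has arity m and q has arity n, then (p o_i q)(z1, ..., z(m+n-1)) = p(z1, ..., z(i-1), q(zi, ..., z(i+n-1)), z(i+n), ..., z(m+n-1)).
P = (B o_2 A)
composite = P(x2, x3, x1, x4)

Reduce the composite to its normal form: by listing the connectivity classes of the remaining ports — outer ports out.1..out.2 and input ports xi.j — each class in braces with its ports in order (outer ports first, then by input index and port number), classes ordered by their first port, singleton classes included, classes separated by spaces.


{out.1, x4.1} {out.2} {x1.1} {x1.2} {x2.1} {x2.2} {x3.1} {x3.2} {x4.2}

Two ports join when wires chain via B-identified ports.
composing A on (x3, x1), with out.j its own outer ports: {out.1} {out.2, x1.2} {x1.1} {x3.1} {x3.2}
composing B on (x2, x3, x1, x4), with out.j its own outer ports: {out.1, x4.1} {out.2} {x1.1} {x1.2} {x2.1} {x2.2} {x3.1} {x3.2} {x4.2}


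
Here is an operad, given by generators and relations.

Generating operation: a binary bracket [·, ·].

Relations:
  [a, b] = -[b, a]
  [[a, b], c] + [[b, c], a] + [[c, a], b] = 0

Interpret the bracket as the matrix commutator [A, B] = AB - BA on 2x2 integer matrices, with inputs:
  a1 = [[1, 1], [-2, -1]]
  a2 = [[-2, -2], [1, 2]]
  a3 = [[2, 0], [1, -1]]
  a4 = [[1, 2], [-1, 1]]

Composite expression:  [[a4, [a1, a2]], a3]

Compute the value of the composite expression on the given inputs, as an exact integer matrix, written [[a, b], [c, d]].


[[12, -36], [-6, -12]]

[a1, a2] = [[-3, 0], [6, 3]]
[a4, [a1, a2]] = [[12, 12], [6, -12]]
[[a4, [a1, a2]], a3] = [[12, -36], [-6, -12]]


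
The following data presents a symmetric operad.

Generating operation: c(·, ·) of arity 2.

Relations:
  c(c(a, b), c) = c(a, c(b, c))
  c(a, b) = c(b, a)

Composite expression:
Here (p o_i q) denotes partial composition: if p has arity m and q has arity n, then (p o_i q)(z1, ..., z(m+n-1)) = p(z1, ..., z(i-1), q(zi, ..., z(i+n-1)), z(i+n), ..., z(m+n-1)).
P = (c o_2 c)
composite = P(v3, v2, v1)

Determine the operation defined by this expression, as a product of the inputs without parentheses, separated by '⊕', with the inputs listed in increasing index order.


v1 ⊕ v2 ⊕ v3

Both nesting and order wash out for c; what remains is which v's occur.
c(v2, v1) reduces to v2 ⊕ v1
c(v3, c(v2, v1)) reduces to v3 ⊕ v2 ⊕ v1
commutativity sorts the factors: v1 ⊕ v2 ⊕ v3


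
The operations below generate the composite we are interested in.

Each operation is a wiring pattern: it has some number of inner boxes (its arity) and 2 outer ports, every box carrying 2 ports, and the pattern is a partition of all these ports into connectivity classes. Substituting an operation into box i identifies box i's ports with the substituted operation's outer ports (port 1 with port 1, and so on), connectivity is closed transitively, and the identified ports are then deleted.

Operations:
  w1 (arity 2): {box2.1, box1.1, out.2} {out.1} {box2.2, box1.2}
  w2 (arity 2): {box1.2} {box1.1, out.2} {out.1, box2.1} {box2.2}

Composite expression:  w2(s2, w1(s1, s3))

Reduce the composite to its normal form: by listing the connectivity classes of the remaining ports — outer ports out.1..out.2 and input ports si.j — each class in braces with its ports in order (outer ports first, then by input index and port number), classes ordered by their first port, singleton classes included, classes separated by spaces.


{out.1} {out.2, s2.1} {s1.1, s3.1} {s1.2, s3.2} {s2.2}


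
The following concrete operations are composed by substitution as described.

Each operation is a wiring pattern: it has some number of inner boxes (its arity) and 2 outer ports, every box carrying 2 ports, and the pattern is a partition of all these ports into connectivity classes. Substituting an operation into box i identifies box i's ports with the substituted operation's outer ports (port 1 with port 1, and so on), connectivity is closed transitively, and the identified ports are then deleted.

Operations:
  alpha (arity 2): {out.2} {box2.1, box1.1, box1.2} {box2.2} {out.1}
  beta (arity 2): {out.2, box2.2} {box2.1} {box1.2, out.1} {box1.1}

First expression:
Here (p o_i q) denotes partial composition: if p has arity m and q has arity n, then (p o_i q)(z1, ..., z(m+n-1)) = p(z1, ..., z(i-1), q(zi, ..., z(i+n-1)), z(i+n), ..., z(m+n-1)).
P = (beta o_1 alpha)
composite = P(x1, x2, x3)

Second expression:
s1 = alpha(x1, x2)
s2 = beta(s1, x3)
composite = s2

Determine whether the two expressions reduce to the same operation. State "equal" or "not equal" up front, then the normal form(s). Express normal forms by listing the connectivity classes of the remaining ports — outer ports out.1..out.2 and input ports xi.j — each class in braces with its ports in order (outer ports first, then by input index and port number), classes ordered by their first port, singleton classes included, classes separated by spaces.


equal; both compose to {out.1} {out.2, x3.2} {x1.1, x1.2, x2.1} {x2.2} {x3.1}


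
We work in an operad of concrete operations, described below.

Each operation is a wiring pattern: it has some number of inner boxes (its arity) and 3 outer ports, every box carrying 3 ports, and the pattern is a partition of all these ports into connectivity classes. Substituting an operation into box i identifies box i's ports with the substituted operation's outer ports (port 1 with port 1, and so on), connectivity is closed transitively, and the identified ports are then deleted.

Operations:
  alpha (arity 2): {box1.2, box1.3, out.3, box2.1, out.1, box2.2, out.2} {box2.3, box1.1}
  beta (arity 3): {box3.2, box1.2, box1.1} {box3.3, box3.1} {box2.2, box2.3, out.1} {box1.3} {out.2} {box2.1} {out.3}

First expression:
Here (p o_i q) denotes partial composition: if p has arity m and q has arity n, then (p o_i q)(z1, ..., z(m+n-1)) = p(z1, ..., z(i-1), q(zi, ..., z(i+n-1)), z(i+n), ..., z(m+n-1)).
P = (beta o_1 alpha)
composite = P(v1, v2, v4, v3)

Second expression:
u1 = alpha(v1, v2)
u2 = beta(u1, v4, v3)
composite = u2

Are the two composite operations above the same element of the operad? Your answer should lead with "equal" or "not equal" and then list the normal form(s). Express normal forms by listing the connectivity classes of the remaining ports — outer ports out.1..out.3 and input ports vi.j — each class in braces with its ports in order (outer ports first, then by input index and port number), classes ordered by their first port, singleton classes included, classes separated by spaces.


equal; both compose to {out.1, v4.2, v4.3} {out.2} {out.3} {v1.1, v2.3} {v1.2, v1.3, v2.1, v2.2, v3.2} {v3.1, v3.3} {v4.1}


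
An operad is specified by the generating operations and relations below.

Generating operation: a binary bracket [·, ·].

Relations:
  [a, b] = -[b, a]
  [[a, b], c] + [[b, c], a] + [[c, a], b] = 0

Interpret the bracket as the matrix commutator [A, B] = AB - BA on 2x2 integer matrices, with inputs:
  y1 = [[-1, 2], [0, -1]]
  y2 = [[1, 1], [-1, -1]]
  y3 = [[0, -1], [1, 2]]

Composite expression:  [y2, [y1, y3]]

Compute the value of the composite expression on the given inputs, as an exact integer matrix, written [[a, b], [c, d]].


[[4, 4], [-4, -4]]

[y1, y3] = [[2, 4], [0, -2]]
[y2, [y1, y3]] = [[4, 4], [-4, -4]]


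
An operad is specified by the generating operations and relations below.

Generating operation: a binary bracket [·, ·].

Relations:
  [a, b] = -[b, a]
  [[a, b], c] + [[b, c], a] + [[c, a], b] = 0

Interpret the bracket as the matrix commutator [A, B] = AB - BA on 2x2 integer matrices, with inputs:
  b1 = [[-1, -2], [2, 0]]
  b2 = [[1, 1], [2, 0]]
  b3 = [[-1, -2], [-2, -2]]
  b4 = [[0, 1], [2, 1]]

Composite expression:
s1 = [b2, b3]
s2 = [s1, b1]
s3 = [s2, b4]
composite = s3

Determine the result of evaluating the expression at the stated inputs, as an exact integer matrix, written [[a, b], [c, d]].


[[-10, -7], [4, 10]]

[b2, b3] = [[2, -3], [4, -2]]
[[b2, b3], b1] = [[2, -11], [-12, -2]]
[[[b2, b3], b1], b4] = [[-10, -7], [4, 10]]


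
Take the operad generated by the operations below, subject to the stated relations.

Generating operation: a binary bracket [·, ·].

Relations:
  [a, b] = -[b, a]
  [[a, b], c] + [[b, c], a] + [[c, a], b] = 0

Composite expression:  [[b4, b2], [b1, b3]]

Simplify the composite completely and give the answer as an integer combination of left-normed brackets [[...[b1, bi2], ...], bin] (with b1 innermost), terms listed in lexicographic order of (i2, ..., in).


[[[b1, b3], b2], b4] - [[[b1, b3], b4], b2]


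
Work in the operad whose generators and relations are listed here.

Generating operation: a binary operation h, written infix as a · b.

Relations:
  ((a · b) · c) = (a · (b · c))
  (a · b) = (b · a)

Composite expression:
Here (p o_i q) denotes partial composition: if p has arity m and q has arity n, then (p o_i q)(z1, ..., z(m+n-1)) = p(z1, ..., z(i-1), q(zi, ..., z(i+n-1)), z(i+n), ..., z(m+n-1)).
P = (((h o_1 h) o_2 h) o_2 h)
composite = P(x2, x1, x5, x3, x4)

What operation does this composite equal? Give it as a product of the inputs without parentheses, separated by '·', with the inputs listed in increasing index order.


x1 · x2 · x3 · x4 · x5

Any arrangement under h is one operation, so sort the x-inputs.
(x1 · x5) collapses to x1 · x5
((x1 · x5) · x3) collapses to x1 · x5 · x3
(x2 · ((x1 · x5) · x3)) collapses to x2 · x1 · x5 · x3
((x2 · ((x1 · x5) · x3)) · x4) collapses to x2 · x1 · x5 · x3 · x4
sorting the factors by input index: x1 · x2 · x3 · x4 · x5


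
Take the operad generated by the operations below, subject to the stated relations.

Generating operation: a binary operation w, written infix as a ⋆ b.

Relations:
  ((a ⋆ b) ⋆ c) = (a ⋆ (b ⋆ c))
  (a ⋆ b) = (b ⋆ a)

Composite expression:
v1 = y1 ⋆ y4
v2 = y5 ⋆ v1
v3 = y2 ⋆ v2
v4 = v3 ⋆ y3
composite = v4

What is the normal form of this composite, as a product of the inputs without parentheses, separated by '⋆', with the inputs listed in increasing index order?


y1 ⋆ y2 ⋆ y3 ⋆ y4 ⋆ y5

Reordering under w is free, so list the y-inputs canonically.
(y1 ⋆ y4) spells out as y1 ⋆ y4
(y5 ⋆ (y1 ⋆ y4)) spells out as y5 ⋆ y1 ⋆ y4
(y2 ⋆ (y5 ⋆ (y1 ⋆ y4))) spells out as y2 ⋆ y5 ⋆ y1 ⋆ y4
((y2 ⋆ (y5 ⋆ (y1 ⋆ y4))) ⋆ y3) spells out as y2 ⋆ y5 ⋆ y1 ⋆ y4 ⋆ y3
commutativity sorts the factors: y1 ⋆ y2 ⋆ y3 ⋆ y4 ⋆ y5


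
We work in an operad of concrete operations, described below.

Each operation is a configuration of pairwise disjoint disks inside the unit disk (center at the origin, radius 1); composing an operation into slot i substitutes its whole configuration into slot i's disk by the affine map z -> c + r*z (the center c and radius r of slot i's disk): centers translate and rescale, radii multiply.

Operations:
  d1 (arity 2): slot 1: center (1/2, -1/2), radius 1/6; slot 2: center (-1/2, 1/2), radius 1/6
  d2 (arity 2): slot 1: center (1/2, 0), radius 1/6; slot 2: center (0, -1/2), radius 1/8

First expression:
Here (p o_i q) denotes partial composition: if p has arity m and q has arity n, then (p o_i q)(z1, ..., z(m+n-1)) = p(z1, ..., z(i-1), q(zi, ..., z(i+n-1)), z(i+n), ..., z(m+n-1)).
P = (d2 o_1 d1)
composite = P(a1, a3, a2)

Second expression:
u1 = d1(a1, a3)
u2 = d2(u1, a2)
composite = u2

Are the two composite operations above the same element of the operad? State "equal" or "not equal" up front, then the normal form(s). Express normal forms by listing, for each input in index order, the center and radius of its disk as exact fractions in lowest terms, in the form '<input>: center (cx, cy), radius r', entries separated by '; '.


The first composite normalizes to a1: center (7/12, -1/12), radius 1/36; a2: center (0, -1/2), radius 1/8; a3: center (5/12, 1/12), radius 1/36
The second composite normalizes to a1: center (7/12, -1/12), radius 1/36; a2: center (0, -1/2), radius 1/8; a3: center (5/12, 1/12), radius 1/36
Both agree, so they are equal.

equal — both sides give a1: center (7/12, -1/12), radius 1/36; a2: center (0, -1/2), radius 1/8; a3: center (5/12, 1/12), radius 1/36
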